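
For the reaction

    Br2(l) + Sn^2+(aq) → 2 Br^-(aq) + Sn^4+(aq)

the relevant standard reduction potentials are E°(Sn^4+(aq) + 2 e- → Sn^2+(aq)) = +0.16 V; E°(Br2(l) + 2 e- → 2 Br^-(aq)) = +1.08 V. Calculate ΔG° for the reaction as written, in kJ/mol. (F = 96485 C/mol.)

In the reaction as written Br2(l) is reduced, so the Br₂/Br⁻ couple is the cathode and Sn⁴⁺/Sn²⁺ is the anode.
E°cell = +1.08 − (+0.16) = +0.92 V; balancing electrons gives n = 2.
ΔG° = −nFE°cell = −(2)(96485)(+0.92) J/mol = −178 kJ/mol.

−178 kJ/mol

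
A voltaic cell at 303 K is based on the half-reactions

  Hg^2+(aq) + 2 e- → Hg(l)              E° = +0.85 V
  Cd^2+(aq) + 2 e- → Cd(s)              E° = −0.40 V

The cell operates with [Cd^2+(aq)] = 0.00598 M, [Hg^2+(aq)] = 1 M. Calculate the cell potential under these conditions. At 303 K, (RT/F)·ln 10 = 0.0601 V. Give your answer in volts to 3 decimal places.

+1.317 V

Hg²⁺/Hg is reduced (cathode, E° = +0.85 V) and Cd²⁺/Cd is oxidized (anode).
E°cell = +0.85 − (−0.40) = +1.25 V, with n = 2 electrons transferred.
Balancing gives Hg^2+(aq) + Cd(s) → Hg(l) + Cd^2+(aq); hence Q = [Cd^2+(aq)] / [Hg^2+(aq)] = 0.00598 (log Q = −2.223).
E = E° − (0.0601/n)·log Q = +1.25 − (0.0601/2)(−2.223) = +1.317 V.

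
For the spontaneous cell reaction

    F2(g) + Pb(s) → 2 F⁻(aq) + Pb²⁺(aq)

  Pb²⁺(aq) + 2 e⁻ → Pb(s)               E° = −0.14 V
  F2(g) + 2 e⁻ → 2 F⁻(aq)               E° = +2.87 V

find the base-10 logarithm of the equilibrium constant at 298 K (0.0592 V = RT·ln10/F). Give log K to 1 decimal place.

The F₂/F⁻ couple is reduced (cathode); E°cell = +2.87 − (−0.14) = +3.01 V with n = 2.
At equilibrium E = 0, so log K = nE°cell / 0.0592 = (2)(+3.01) / 0.0592 = 101.7.

log K = 101.7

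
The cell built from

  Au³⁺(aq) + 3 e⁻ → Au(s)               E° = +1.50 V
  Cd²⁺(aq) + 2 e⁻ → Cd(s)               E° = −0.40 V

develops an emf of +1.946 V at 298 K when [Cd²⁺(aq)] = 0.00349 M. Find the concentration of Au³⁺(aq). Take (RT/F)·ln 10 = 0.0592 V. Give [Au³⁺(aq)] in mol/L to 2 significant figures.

The Au³⁺/Au couple has the larger reduction potential, so it is the cathode: E°cell = +1.50 − (−0.40) = +1.90 V and n = 6.
Since E = E° − (0.0592/n)·log Q, log Q = n(E° − E)/0.0592 = −4.662.
The balanced reaction is 2 Au³⁺(aq) + 3 Cd(s) → 2 Au(s) + 3 Cd²⁺(aq), so Q = [Cd²⁺(aq)]^3 / [Au³⁺(aq)]^2.
Solving for the unknown gives log [Au³⁺(aq)] = −1.355, so [Au³⁺(aq)] ≈ 0.044 M.

0.044 M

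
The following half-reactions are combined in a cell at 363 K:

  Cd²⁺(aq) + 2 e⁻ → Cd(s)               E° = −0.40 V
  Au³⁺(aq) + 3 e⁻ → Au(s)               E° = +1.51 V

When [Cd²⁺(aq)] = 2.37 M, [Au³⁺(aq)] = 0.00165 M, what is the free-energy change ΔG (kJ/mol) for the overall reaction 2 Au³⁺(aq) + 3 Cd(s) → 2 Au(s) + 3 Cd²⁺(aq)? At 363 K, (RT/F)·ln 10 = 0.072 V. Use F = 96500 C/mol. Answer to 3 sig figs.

E°cell = +1.51 − (−0.40) = +1.91 V; the balanced reaction transfers n = 6 electrons.
The reaction quotient is [Cd²⁺(aq)]^3 / [Au³⁺(aq)]^2 = 4.89×10^6; by Nernst, E = +1.91 − (0.072/6)(6.689) = +1.8297 V.
Finally ΔG = −nFE = −(6)(96500 C/mol)(+1.8297 V) = −1060 kJ/mol.

−1060 kJ/mol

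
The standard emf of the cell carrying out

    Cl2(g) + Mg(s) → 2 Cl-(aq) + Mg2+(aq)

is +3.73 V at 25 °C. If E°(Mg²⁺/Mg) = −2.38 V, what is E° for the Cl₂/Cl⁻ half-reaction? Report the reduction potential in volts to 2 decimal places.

In the reaction as written the Cl₂/Cl⁻ couple is reduced (cathode) and Mg²⁺/Mg is oxidized (anode), so E°cell = E°(Cl₂/Cl⁻) − E°(Mg²⁺/Mg).
E°(Cl₂/Cl⁻) = E°cell + E°(anode) = +3.73 + (−2.38) = +1.35 V.

+1.35 V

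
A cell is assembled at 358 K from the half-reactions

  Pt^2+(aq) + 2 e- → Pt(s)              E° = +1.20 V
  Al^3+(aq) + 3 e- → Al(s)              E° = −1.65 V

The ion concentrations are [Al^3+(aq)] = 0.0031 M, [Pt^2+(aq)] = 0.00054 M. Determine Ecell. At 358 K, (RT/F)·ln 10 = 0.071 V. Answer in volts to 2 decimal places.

The Pt²⁺/Pt couple has the more positive E°, so it is the cathode; Al³⁺/Al is the anode.
E°cell = +1.20 − (−1.65) = +2.85 V, with n = 6 electrons transferred.
Balancing gives 3 Pt^2+(aq) + 2 Al(s) → 3 Pt(s) + 2 Al^3+(aq); hence Q = [Al^3+(aq)]^2 / [Pt^2+(aq)]^3 = 6.1×10^4 (log Q = 4.786).
Applying E = E° − (RT ln10/nF)·log Q gives +2.85 − (0.071/6)(4.786) = +2.79 V.

+2.79 V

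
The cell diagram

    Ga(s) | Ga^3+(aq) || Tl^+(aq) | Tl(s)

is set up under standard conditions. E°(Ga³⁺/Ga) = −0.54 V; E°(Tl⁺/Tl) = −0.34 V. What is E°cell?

By convention the left-hand electrode in cell notation is the anode (oxidation) and the right-hand electrode is the cathode (reduction).
E°cell = E°(right) − E°(left) = −0.34 − (−0.54) = +0.20 V.

+0.20 V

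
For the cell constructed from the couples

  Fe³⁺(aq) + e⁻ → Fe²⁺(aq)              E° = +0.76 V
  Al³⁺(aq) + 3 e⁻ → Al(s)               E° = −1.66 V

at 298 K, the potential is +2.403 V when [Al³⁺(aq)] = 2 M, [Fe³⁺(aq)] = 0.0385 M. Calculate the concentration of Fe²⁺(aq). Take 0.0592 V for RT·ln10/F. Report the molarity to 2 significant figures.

0.059 M

The Fe³⁺/Fe²⁺ couple has the larger reduction potential, so it is the cathode: E°cell = +0.76 − (−1.66) = +2.42 V and n = 3.
From the Nernst equation, log Q = n(E° − E)/0.0592 = 3·(+2.42 − (+2.403))/0.0592 = 0.861.
The balanced reaction is 3 Fe³⁺(aq) + Al(s) → 3 Fe²⁺(aq) + Al³⁺(aq), so Q = ([Fe²⁺(aq)]^3·[Al³⁺(aq)]) / [Fe³⁺(aq)]^3.
Solving for the unknown gives log [Fe²⁺(aq)] = −1.228, so [Fe²⁺(aq)] ≈ 0.059 M.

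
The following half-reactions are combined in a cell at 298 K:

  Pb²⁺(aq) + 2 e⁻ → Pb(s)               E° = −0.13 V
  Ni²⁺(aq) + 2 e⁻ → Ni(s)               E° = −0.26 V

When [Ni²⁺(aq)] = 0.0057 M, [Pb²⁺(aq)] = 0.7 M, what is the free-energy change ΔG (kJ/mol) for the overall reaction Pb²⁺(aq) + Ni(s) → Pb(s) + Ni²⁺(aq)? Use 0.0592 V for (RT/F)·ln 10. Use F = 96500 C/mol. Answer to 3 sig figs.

E°cell = −0.13 − (−0.26) = +0.13 V; the balanced reaction transfers n = 2 electrons.
The reaction quotient is [Ni²⁺(aq)] / [Pb²⁺(aq)] = 0.00814; by Nernst, E = +0.13 − (0.0592/2)(−2.089) = +0.1918 V.
Then ΔG = −nFE = −2 × 96500 × +0.1918 J/mol = −37.0 kJ/mol.

−37.0 kJ/mol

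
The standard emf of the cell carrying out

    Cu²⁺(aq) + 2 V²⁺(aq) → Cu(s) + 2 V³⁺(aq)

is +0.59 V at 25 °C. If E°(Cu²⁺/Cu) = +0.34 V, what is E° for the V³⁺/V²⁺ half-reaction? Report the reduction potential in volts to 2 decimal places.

In the reaction as written the Cu²⁺/Cu couple is reduced (cathode) and V³⁺/V²⁺ is oxidized (anode), so E°cell = E°(Cu²⁺/Cu) − E°(V³⁺/V²⁺).
E°(V³⁺/V²⁺) = E°(cathode) − E°cell = +0.34 − (+0.59) = −0.25 V.

−0.25 V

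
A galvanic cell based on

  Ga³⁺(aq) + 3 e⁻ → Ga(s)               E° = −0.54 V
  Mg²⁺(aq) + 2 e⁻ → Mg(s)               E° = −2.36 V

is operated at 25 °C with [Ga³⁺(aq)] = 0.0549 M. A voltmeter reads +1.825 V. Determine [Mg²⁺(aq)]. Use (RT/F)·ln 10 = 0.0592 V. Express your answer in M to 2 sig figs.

0.098 M

The Ga³⁺/Ga couple has the larger reduction potential, so it is the cathode: E°cell = −0.54 − (−2.36) = +1.82 V and n = 6.
Since E = E° − (0.0592/n)·log Q, log Q = n(E° − E)/0.0592 = −0.507.
Balancing electrons gives 2 Ga³⁺(aq) + 3 Mg(s) → 2 Ga(s) + 3 Mg²⁺(aq); thus Q = [Mg²⁺(aq)]^3 / [Ga³⁺(aq)]^2.
Solving for the unknown gives log [Mg²⁺(aq)] = −1.009, so [Mg²⁺(aq)] ≈ 0.098 M.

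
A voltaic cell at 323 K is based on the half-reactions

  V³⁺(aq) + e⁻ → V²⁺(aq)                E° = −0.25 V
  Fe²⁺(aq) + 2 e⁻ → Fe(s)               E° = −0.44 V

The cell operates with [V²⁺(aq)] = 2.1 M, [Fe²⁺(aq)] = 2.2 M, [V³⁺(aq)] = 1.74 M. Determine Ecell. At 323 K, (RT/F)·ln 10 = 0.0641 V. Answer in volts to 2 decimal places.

V³⁺/V²⁺ is reduced (cathode, E° = −0.25 V) and Fe²⁺/Fe is oxidized (anode).
E°cell = E°cat − E°an = −0.25 − (−0.44) = +0.19 V; n = 2.
Balancing gives 2 V³⁺(aq) + Fe(s) → 2 V²⁺(aq) + Fe²⁺(aq); hence Q = ([V²⁺(aq)]^2·[Fe²⁺(aq)]) / [V³⁺(aq)]^2 = 3.2 (log Q = 0.506).
By the Nernst equation, E = +0.19 − (0.0641/2)·(0.506) = +0.17 V.

+0.17 V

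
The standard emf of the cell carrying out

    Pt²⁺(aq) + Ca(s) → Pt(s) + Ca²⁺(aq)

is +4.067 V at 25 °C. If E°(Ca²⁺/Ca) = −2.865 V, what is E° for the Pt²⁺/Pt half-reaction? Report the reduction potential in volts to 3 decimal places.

+1.202 V

In the reaction as written the Pt²⁺/Pt couple is reduced (cathode) and Ca²⁺/Ca is oxidized (anode), so E°cell = E°(Pt²⁺/Pt) − E°(Ca²⁺/Ca).
E°(Pt²⁺/Pt) = E°cell + E°(anode) = +4.067 + (−2.865) = +1.202 V.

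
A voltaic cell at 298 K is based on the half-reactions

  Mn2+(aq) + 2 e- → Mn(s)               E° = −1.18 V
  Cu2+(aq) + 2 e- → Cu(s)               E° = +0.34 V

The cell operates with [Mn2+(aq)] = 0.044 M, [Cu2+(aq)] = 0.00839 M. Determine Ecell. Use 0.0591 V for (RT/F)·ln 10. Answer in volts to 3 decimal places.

+1.499 V

Since E°(Cu²⁺/Cu) > E°(Mn²⁺/Mn), Cu²⁺/Cu serves as the cathode.
E°cell = +0.34 − (−1.18) = +1.52 V, with n = 2 electrons transferred.
For the overall reaction Cu2+(aq) + Mn(s) → Cu(s) + Mn2+(aq), Q = [Mn2+(aq)] / [Cu2+(aq)] = 5.24, giving log Q = 0.720.
Applying E = E° − (RT ln10/nF)·log Q gives +1.52 − (0.0591/2)(0.720) = +1.499 V.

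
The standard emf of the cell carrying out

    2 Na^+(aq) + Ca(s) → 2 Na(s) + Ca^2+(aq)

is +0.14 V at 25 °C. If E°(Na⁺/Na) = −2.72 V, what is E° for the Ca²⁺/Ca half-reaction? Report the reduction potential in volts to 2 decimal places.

In the reaction as written the Na⁺/Na couple is reduced (cathode) and Ca²⁺/Ca is oxidized (anode), so E°cell = E°(Na⁺/Na) − E°(Ca²⁺/Ca).
E°(Ca²⁺/Ca) = E°(cathode) − E°cell = −2.72 − (+0.14) = −2.86 V.

−2.86 V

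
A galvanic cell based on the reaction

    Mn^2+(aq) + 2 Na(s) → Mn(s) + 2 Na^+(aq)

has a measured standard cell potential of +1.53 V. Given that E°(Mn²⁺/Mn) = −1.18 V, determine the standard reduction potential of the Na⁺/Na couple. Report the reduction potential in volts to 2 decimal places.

In the reaction as written the Mn²⁺/Mn couple is reduced (cathode) and Na⁺/Na is oxidized (anode), so E°cell = E°(Mn²⁺/Mn) − E°(Na⁺/Na).
E°(Na⁺/Na) = E°(cathode) − E°cell = −1.18 − (+1.53) = −2.71 V.

−2.71 V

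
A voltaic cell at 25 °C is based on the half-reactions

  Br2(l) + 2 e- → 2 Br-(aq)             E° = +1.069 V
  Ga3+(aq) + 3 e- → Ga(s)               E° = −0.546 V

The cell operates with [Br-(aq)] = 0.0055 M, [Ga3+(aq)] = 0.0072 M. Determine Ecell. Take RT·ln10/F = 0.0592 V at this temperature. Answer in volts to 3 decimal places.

Since E°(Br₂/Br⁻) > E°(Ga³⁺/Ga), Br₂/Br⁻ serves as the cathode.
E°cell = +1.069 − (−0.546) = +1.615 V, with n = 6 electrons transferred.
Balancing gives 3 Br2(l) + 2 Ga(s) → 6 Br-(aq) + 2 Ga3+(aq); hence Q = [Br-(aq)]^6·[Ga3+(aq)]^2 = 1.43×10^−18 (log Q = −17.843).
By the Nernst equation, E = +1.615 − (0.0592/6)·(−17.843) = +1.791 V.

+1.791 V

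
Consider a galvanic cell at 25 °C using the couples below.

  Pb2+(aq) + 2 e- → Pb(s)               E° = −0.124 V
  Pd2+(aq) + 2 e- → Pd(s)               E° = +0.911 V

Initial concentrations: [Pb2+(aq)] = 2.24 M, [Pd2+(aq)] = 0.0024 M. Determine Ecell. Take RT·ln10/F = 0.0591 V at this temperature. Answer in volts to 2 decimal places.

Pd²⁺/Pd is reduced (cathode, E° = +0.911 V) and Pb²⁺/Pb is oxidized (anode).
E°cell = E°cat − E°an = +0.911 − (−0.124) = +1.035 V; n = 2.
The balanced reaction is Pd2+(aq) + Pb(s) → Pd(s) + Pb2+(aq), so Q = [Pb2+(aq)] / [Pd2+(aq)] = 933 and log Q = 2.970.
Applying E = E° − (RT ln10/nF)·log Q gives +1.035 − (0.0591/2)(2.970) = +0.95 V.

+0.95 V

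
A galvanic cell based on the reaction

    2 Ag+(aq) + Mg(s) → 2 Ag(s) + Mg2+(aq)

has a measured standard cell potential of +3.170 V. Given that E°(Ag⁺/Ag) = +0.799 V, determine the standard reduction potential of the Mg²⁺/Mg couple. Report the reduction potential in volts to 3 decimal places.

In the reaction as written the Ag⁺/Ag couple is reduced (cathode) and Mg²⁺/Mg is oxidized (anode), so E°cell = E°(Ag⁺/Ag) − E°(Mg²⁺/Mg).
E°(Mg²⁺/Mg) = E°(cathode) − E°cell = +0.799 − (+3.170) = −2.371 V.

−2.371 V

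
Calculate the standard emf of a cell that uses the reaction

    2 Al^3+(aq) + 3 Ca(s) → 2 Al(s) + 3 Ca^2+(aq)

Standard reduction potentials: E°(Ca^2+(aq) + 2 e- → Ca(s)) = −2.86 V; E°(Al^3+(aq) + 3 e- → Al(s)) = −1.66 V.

Al^3+(aq) gains electrons, so the Al³⁺/Al couple is the cathode; the Ca²⁺/Ca couple is the anode.
E°cell = E°(cathode) − E°(anode) = −1.66 − (−2.86) = +1.20 V.

+1.20 V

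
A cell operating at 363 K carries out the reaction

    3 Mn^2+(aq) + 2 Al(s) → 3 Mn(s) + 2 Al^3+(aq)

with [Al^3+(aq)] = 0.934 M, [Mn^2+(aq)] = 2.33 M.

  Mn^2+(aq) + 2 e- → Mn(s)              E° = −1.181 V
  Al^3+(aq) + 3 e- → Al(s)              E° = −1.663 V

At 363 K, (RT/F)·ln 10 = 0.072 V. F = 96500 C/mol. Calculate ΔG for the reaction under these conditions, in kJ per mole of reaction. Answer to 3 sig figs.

E°cell = −1.181 − (−1.663) = +0.482 V; the balanced reaction transfers n = 6 electrons.
The reaction quotient is [Al^3+(aq)]^2 / [Mn^2+(aq)]^3 = 0.069; by Nernst, E = +0.482 − (0.072/6)(−1.161) = +0.4959 V.
Then ΔG = −nFE = −6 × 96500 × +0.4959 J/mol = −287 kJ/mol.

−287 kJ/mol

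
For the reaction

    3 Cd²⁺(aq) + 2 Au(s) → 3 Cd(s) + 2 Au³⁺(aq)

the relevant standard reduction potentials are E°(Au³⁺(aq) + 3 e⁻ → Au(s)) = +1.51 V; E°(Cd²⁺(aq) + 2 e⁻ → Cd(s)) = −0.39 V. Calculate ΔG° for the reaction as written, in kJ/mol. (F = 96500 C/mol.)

In the reaction as written Cd²⁺(aq) is reduced, so the Cd²⁺/Cd couple is the cathode and Au³⁺/Au is the anode.
E°cell = −0.39 − (+1.51) = −1.90 V; balancing electrons gives n = 6.
ΔG° = −nFE°cell = −(6)(96500)(−1.90) J/mol = +1100 kJ/mol.

+1100 kJ/mol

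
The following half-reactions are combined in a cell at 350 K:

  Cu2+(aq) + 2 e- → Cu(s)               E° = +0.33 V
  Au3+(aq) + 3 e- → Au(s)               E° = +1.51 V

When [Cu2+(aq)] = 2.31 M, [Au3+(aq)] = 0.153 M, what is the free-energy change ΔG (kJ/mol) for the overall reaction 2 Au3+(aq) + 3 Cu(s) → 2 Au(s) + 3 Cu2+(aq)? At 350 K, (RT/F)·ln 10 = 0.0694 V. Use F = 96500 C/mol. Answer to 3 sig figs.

−665 kJ/mol

E°cell = +1.51 − (+0.33) = +1.18 V; the balanced reaction transfers n = 6 electrons.
The reaction quotient is [Cu2+(aq)]^3 / [Au3+(aq)]^2 = 527; by Nernst, E = +1.18 − (0.0694/6)(2.721) = +1.1485 V.
Then ΔG = −nFE = −6 × 96500 × +1.1485 J/mol = −665 kJ/mol.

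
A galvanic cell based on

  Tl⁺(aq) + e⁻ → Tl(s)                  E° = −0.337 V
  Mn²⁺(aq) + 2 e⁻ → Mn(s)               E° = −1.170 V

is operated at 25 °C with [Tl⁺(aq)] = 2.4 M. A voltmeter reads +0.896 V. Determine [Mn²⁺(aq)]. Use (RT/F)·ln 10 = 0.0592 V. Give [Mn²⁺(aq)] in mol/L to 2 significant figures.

0.043 M

Tl⁺/Tl is the cathode (higher E°); E°cell = −0.337 − (−1.170) = +0.833 V with n = 2.
From the Nernst equation, log Q = n(E° − E)/0.0592 = 2·(+0.833 − (+0.896))/0.0592 = −2.128.
The balanced reaction is 2 Tl⁺(aq) + Mn(s) → 2 Tl(s) + Mn²⁺(aq), so Q = [Mn²⁺(aq)] / [Tl⁺(aq)]^2.
Substituting the known concentrations and solving, log [Mn²⁺(aq)] = −1.368 and [Mn²⁺(aq)] = 0.043 M.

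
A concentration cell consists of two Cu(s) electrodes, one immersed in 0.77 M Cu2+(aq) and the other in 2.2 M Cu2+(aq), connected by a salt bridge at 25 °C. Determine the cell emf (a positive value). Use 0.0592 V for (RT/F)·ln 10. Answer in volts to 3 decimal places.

For a concentration cell E°cell = 0, since both electrodes use the same couple.
The compartment with the higher Cu2+(aq) concentration (2.2 M) acts as the cathode; ions are reduced there and produced at the dilute (0.77 M) anode.
With n = 2, Ecell = −(0.0592/2)·log([dilute]/[conc]) = −(0.0592/2)·log(0.77/2.2) = +0.013 V.

0.013 V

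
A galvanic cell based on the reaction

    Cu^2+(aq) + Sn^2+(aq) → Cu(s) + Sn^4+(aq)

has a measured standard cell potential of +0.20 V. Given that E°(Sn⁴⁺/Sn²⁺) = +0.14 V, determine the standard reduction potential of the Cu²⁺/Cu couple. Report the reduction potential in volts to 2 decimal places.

In the reaction as written the Cu²⁺/Cu couple is reduced (cathode) and Sn⁴⁺/Sn²⁺ is oxidized (anode), so E°cell = E°(Cu²⁺/Cu) − E°(Sn⁴⁺/Sn²⁺).
E°(Cu²⁺/Cu) = E°cell + E°(anode) = +0.20 + (+0.14) = +0.34 V.

+0.34 V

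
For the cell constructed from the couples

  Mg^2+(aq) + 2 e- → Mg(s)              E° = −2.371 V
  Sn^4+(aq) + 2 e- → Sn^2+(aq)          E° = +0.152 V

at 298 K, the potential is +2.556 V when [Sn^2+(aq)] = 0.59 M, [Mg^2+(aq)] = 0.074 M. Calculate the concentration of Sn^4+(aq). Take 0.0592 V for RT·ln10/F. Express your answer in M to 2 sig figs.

The Sn⁴⁺/Sn²⁺ couple has the larger reduction potential, so it is the cathode: E°cell = +0.152 − (−2.371) = +2.523 V and n = 2.
From the Nernst equation, log Q = n(E° − E)/0.0592 = 2·(+2.523 − (+2.556))/0.0592 = −1.115.
The balanced reaction is Sn^4+(aq) + Mg(s) → Sn^2+(aq) + Mg^2+(aq), so Q = ([Sn^2+(aq)]·[Mg^2+(aq)]) / [Sn^4+(aq)].
Substituting the known concentrations and solving, log [Sn^4+(aq)] = −0.245 and [Sn^4+(aq)] = 0.57 M.

0.57 M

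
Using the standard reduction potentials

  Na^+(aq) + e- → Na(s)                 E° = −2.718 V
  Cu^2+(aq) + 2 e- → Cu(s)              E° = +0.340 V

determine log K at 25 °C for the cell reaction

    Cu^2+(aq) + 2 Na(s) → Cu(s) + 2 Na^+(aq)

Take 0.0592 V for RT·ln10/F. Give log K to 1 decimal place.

log K = 103.3

The Cu²⁺/Cu couple is reduced (cathode); E°cell = +0.340 − (−2.718) = +3.058 V with n = 2.
At equilibrium E = 0, so log K = nE°cell / 0.0592 = (2)(+3.058) / 0.0592 = 103.3.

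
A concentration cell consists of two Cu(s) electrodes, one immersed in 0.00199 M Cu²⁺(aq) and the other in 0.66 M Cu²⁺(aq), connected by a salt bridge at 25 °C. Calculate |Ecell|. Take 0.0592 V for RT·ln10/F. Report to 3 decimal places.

For a concentration cell E°cell = 0, since both electrodes use the same couple.
The compartment with the higher Cu²⁺(aq) concentration (0.66 M) acts as the cathode; ions are reduced there and produced at the dilute (0.00199 M) anode.
With n = 2, Ecell = −(0.0592/2)·log([dilute]/[conc]) = −(0.0592/2)·log(0.00199/0.66) = +0.075 V.

0.075 V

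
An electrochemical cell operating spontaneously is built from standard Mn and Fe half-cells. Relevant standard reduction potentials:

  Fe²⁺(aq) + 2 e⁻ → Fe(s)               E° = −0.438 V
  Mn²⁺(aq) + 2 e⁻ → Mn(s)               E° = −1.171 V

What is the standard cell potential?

The Fe²⁺/Fe couple has the higher E°, so Fe ion is reduced (cathode) and Mn is oxidized (anode).
E°cell = E°(cathode) − E°(anode) = −0.438 − (−1.171) = +0.733 V.

+0.733 V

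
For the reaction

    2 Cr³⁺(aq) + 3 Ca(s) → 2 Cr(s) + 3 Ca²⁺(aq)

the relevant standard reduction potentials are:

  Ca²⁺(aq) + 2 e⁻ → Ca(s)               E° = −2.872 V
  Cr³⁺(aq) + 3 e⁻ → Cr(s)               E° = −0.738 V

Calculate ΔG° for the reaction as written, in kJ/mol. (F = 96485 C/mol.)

−1235 kJ/mol

In the reaction as written Cr³⁺(aq) is reduced, so the Cr³⁺/Cr couple is the cathode and Ca²⁺/Ca is the anode.
E°cell = −0.738 − (−2.872) = +2.134 V; balancing electrons gives n = 6.
ΔG° = −nFE°cell = −(6)(96485)(+2.134) J/mol = −1235 kJ/mol.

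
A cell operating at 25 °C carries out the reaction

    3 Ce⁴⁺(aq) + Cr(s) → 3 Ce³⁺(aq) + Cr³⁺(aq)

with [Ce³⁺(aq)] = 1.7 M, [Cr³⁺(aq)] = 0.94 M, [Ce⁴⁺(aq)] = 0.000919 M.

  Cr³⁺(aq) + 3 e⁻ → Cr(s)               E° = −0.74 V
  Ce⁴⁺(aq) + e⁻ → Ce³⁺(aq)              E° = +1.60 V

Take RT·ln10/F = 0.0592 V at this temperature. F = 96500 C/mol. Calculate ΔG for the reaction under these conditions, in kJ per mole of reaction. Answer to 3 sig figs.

−622 kJ/mol

With Ce⁴⁺/Ce³⁺ reduced at the cathode, E°cell = +1.60 − (−0.74) = +2.34 V and n = 3.
Here Q = ([Ce³⁺(aq)]^3·[Cr³⁺(aq)]) / [Ce⁴⁺(aq)]^3 = 5.95×10^9 (log Q = 9.775), giving E = +2.34 − (0.0592/3)·(9.775) = +2.1471 V.
Finally ΔG = −nFE = −(3)(96500 C/mol)(+2.1471 V) = −622 kJ/mol.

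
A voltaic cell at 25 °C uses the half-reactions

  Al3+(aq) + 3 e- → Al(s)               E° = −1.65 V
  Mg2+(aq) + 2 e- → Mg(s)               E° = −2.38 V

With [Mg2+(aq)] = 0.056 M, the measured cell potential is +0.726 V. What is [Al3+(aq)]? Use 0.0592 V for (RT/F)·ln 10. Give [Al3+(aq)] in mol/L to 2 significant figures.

Al³⁺/Al is the cathode (higher E°); E°cell = −1.65 − (−2.38) = +0.73 V with n = 6.
Since E = E° − (0.0592/n)·log Q, log Q = n(E° − E)/0.0592 = 0.405.
Balancing electrons gives 2 Al3+(aq) + 3 Mg(s) → 2 Al(s) + 3 Mg2+(aq); thus Q = [Mg2+(aq)]^3 / [Al3+(aq)]^2.
Substituting the known concentrations and solving, log [Al3+(aq)] = −2.080 and [Al3+(aq)] = 0.0083 M.

0.0083 M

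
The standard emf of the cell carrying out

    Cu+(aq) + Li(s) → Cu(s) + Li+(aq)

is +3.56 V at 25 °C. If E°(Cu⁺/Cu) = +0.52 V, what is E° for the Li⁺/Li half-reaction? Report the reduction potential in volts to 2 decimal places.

−3.04 V

In the reaction as written the Cu⁺/Cu couple is reduced (cathode) and Li⁺/Li is oxidized (anode), so E°cell = E°(Cu⁺/Cu) − E°(Li⁺/Li).
E°(Li⁺/Li) = E°(cathode) − E°cell = +0.52 − (+3.56) = −3.04 V.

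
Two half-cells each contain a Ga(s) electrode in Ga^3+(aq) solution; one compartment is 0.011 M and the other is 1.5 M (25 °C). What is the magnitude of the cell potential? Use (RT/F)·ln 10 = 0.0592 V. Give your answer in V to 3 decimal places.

For a concentration cell E°cell = 0, since both electrodes use the same couple.
The compartment with the higher Ga^3+(aq) concentration (1.5 M) acts as the cathode; ions are reduced there and produced at the dilute (0.011 M) anode.
With n = 3, Ecell = −(0.0592/3)·log([dilute]/[conc]) = −(0.0592/3)·log(0.011/1.5) = +0.042 V.

0.042 V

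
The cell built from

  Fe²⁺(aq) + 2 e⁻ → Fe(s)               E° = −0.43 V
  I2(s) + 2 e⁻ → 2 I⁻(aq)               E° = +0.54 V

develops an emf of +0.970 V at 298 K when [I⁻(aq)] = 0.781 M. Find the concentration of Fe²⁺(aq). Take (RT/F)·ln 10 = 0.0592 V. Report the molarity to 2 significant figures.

With I₂/I⁻ at the cathode and Fe²⁺/Fe at the anode, E°cell = +0.54 − (−0.43) = +0.97 V (n = 2).
Rearranging E = E° − (0.0592/n)·log Q gives log Q = 2(+0.97 − (+0.970))/0.0592 = 0.000.
The balanced reaction is I2(s) + Fe(s) → 2 I⁻(aq) + Fe²⁺(aq), so Q = [I⁻(aq)]^2·[Fe²⁺(aq)].
Isolating [Fe²⁺(aq)] in Q = 10^{0.000} yields log [Fe²⁺(aq)] = 0.215, i.e. 1.6 M.

1.6 M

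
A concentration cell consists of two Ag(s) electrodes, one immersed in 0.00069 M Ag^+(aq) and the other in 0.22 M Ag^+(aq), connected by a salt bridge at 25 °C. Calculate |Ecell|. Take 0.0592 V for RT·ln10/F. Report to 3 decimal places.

For a concentration cell E°cell = 0, since both electrodes use the same couple.
The compartment with the higher Ag^+(aq) concentration (0.22 M) acts as the cathode; ions are reduced there and produced at the dilute (0.00069 M) anode.
With n = 1, Ecell = −(0.0592/1)·log([dilute]/[conc]) = −(0.0592/1)·log(0.00069/0.22) = +0.148 V.

0.148 V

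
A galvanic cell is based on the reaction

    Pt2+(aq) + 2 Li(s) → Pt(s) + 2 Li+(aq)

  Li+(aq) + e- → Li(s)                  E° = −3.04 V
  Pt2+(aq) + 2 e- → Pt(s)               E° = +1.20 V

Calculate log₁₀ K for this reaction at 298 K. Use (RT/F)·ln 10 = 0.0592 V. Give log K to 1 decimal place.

The Pt²⁺/Pt couple is reduced (cathode); E°cell = +1.20 − (−3.04) = +4.24 V with n = 2.
At equilibrium E = 0, so log K = nE°cell / 0.0592 = (2)(+4.24) / 0.0592 = 143.2.

log K = 143.2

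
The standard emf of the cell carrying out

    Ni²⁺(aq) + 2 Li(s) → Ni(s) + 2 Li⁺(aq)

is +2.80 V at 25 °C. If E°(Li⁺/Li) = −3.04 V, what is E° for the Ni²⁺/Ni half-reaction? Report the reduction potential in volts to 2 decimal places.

In the reaction as written the Ni²⁺/Ni couple is reduced (cathode) and Li⁺/Li is oxidized (anode), so E°cell = E°(Ni²⁺/Ni) − E°(Li⁺/Li).
E°(Ni²⁺/Ni) = E°cell + E°(anode) = +2.80 + (−3.04) = −0.24 V.

−0.24 V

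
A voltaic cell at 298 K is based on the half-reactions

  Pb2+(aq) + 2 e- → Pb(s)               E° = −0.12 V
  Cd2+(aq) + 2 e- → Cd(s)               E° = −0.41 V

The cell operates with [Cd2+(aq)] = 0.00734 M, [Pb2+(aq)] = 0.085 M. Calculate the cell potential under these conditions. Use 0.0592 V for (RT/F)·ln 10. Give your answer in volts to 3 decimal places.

Pb²⁺/Pb is reduced (cathode, E° = −0.12 V) and Cd²⁺/Cd is oxidized (anode).
The standard potential is −0.12 − (−0.41) = +0.29 V and the balanced reaction transfers n = 2 electrons.
For the overall reaction Pb2+(aq) + Cd(s) → Pb(s) + Cd2+(aq), Q = [Cd2+(aq)] / [Pb2+(aq)] = 0.0864, giving log Q = −1.064.
E = E° − (0.0592/n)·log Q = +0.29 − (0.0592/2)(−1.064) = +0.321 V.

+0.321 V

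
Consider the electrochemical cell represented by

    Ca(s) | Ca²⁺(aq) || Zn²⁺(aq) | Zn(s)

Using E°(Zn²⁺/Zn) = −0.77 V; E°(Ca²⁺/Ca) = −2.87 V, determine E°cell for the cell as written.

+2.10 V

By convention the left-hand electrode in cell notation is the anode (oxidation) and the right-hand electrode is the cathode (reduction).
E°cell = E°(right) − E°(left) = −0.77 − (−2.87) = +2.10 V.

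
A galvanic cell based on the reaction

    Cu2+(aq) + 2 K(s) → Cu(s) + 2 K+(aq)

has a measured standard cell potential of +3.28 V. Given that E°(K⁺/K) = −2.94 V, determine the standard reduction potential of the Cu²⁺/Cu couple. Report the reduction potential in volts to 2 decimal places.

In the reaction as written the Cu²⁺/Cu couple is reduced (cathode) and K⁺/K is oxidized (anode), so E°cell = E°(Cu²⁺/Cu) − E°(K⁺/K).
E°(Cu²⁺/Cu) = E°cell + E°(anode) = +3.28 + (−2.94) = +0.34 V.

+0.34 V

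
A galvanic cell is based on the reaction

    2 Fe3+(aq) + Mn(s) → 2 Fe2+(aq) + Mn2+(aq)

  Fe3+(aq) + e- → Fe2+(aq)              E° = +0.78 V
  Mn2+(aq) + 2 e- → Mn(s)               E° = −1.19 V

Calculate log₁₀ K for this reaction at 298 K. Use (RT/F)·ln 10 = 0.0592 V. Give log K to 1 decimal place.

The Fe³⁺/Fe²⁺ couple is reduced (cathode); E°cell = +0.78 − (−1.19) = +1.97 V with n = 2.
At equilibrium E = 0, so log K = nE°cell / 0.0592 = (2)(+1.97) / 0.0592 = 66.6.

log K = 66.6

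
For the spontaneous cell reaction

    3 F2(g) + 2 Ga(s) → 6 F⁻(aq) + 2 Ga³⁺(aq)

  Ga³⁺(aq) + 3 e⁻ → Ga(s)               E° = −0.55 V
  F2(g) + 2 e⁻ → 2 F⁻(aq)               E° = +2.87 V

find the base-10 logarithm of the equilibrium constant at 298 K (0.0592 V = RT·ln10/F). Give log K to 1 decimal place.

log K = 346.6

The F₂/F⁻ couple is reduced (cathode); E°cell = +2.87 − (−0.55) = +3.42 V with n = 6.
At equilibrium E = 0, so log K = nE°cell / 0.0592 = (6)(+3.42) / 0.0592 = 346.6.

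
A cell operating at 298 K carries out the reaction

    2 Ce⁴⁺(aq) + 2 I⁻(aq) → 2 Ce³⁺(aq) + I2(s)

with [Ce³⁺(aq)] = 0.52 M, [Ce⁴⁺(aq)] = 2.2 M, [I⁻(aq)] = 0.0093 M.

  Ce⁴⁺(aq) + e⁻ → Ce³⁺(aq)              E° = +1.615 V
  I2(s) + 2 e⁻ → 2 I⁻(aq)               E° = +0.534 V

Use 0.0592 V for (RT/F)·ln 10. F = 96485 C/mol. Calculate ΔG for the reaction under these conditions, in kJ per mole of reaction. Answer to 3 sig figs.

−193 kJ/mol

With Ce⁴⁺/Ce³⁺ reduced at the cathode, E°cell = +1.615 − (+0.534) = +1.081 V and n = 2.
The reaction quotient is [Ce³⁺(aq)]^2 / ([Ce⁴⁺(aq)]^2·[I⁻(aq)]^2) = 646; by Nernst, E = +1.081 − (0.0592/2)(2.810) = +0.9978 V.
Finally ΔG = −nFE = −(2)(96485 C/mol)(+0.9978 V) = −193 kJ/mol.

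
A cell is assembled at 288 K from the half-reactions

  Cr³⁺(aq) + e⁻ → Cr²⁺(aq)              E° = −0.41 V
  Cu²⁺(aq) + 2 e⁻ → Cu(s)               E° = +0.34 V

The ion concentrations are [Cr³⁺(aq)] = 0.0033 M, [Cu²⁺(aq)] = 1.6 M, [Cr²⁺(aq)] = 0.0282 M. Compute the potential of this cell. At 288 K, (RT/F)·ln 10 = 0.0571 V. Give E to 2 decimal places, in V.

+0.81 V

Cu²⁺/Cu is reduced (cathode, E° = +0.34 V) and Cr³⁺/Cr²⁺ is oxidized (anode).
E°cell = +0.34 − (−0.41) = +0.75 V, with n = 2 electrons transferred.
For the overall reaction Cu²⁺(aq) + 2 Cr²⁺(aq) → Cu(s) + 2 Cr³⁺(aq), Q = [Cr³⁺(aq)]^2 / ([Cu²⁺(aq)]·[Cr²⁺(aq)]^2) = 0.00856, giving log Q = −2.068.
By the Nernst equation, E = +0.75 − (0.0571/2)·(−2.068) = +0.81 V.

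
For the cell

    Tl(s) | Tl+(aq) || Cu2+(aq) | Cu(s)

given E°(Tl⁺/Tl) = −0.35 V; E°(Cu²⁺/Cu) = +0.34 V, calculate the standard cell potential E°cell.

+0.69 V

By convention the left-hand electrode in cell notation is the anode (oxidation) and the right-hand electrode is the cathode (reduction).
E°cell = E°(right) − E°(left) = +0.34 − (−0.35) = +0.69 V.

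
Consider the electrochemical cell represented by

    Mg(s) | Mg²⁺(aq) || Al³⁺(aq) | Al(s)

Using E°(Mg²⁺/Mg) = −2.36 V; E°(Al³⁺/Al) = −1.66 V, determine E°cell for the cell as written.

+0.70 V

By convention the left-hand electrode in cell notation is the anode (oxidation) and the right-hand electrode is the cathode (reduction).
E°cell = E°(right) − E°(left) = −1.66 − (−2.36) = +0.70 V.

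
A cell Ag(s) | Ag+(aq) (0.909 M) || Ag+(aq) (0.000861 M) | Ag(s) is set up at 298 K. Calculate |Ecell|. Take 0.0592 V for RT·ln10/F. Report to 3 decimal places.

0.179 V

For a concentration cell E°cell = 0, since both electrodes use the same couple.
The compartment with the higher Ag+(aq) concentration (0.909 M) acts as the cathode; ions are reduced there and produced at the dilute (0.000861 M) anode.
With n = 1, Ecell = −(0.0592/1)·log([dilute]/[conc]) = −(0.0592/1)·log(0.000861/0.909) = +0.179 V.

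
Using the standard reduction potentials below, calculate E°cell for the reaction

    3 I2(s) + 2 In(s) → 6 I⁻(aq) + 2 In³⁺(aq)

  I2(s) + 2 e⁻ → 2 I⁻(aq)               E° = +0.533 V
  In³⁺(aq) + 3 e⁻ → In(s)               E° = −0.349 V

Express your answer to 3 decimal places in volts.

+0.882 V

I2(s) gains electrons, so the I₂/I⁻ couple is the cathode; the In³⁺/In couple is the anode.
E°cell = E°(cathode) − E°(anode) = +0.533 − (−0.349) = +0.882 V.
The positive value indicates the reaction is spontaneous as written.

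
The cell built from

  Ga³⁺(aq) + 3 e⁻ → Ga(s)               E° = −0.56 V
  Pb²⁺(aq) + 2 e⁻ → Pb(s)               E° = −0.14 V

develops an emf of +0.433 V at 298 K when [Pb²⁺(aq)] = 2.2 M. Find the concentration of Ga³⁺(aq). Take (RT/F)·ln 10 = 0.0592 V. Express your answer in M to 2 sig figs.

Pb²⁺/Pb is the cathode (higher E°); E°cell = −0.14 − (−0.56) = +0.42 V with n = 6.
Since E = E° − (0.0592/n)·log Q, log Q = n(E° − E)/0.0592 = −1.318.
The balanced reaction is 3 Pb²⁺(aq) + 2 Ga(s) → 3 Pb(s) + 2 Ga³⁺(aq), so Q = [Ga³⁺(aq)]^2 / [Pb²⁺(aq)]^3.
Substituting the known concentrations and solving, log [Ga³⁺(aq)] = −0.145 and [Ga³⁺(aq)] = 0.72 M.

0.72 M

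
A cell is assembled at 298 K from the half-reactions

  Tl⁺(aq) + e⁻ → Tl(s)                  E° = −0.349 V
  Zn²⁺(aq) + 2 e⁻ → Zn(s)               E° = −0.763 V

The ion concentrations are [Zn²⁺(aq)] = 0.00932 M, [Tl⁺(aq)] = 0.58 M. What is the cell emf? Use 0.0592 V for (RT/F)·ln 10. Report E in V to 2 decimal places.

Since E°(Tl⁺/Tl) > E°(Zn²⁺/Zn), Tl⁺/Tl serves as the cathode.
E°cell = E°cat − E°an = −0.349 − (−0.763) = +0.414 V; n = 2.
Balancing gives 2 Tl⁺(aq) + Zn(s) → 2 Tl(s) + Zn²⁺(aq); hence Q = [Zn²⁺(aq)] / [Tl⁺(aq)]^2 = 0.0277 (log Q = −1.557).
Applying E = E° − (RT ln10/nF)·log Q gives +0.414 − (0.0592/2)(−1.557) = +0.46 V.

+0.46 V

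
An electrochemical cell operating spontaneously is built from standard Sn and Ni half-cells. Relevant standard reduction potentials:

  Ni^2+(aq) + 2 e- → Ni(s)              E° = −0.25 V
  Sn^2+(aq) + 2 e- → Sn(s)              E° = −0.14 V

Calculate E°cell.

+0.11 V

Of the two couples in this cell, the one with the more positive reduction potential is reduced at the cathode: here that is Sn²⁺/Sn (−0.14 V); Ni²⁺/Ni (−0.25 V) is the anode.
E°cell = E°(cathode) − E°(anode) = −0.14 − (−0.25) = +0.11 V.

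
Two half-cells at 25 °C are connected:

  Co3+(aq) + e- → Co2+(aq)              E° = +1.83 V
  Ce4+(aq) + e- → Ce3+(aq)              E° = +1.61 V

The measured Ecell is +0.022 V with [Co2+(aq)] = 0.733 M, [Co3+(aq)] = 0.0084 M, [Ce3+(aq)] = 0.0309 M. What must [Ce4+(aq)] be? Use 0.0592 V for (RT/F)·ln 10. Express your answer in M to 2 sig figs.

0.78 M

With Co³⁺/Co²⁺ at the cathode and Ce⁴⁺/Ce³⁺ at the anode, E°cell = +1.83 − (+1.61) = +0.22 V (n = 1).
Rearranging E = E° − (0.0592/n)·log Q gives log Q = 1(+0.22 − (+0.022))/0.0592 = 3.345.
Balancing electrons gives Co3+(aq) + Ce3+(aq) → Co2+(aq) + Ce4+(aq); thus Q = ([Co2+(aq)]·[Ce4+(aq)]) / ([Co3+(aq)]·[Ce3+(aq)]).
Substituting the known concentrations and solving, log [Ce4+(aq)] = −0.106 and [Ce4+(aq)] = 0.78 M.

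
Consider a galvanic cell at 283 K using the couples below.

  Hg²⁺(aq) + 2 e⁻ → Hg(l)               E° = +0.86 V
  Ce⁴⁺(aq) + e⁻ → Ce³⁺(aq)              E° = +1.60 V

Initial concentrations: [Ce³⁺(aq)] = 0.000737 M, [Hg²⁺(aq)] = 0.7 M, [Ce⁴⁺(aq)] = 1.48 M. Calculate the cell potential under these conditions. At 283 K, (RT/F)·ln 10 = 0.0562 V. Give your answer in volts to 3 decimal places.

Ce⁴⁺/Ce³⁺ is reduced (cathode, E° = +1.60 V) and Hg²⁺/Hg is oxidized (anode).
The standard potential is +1.60 − (+0.86) = +0.74 V and the balanced reaction transfers n = 2 electrons.
Balancing gives 2 Ce⁴⁺(aq) + Hg(l) → 2 Ce³⁺(aq) + Hg²⁺(aq); hence Q = ([Ce³⁺(aq)]^2·[Hg²⁺(aq)]) / [Ce⁴⁺(aq)]^2 = 1.74×10^−7 (log Q = −6.760).
Applying E = E° − (RT ln10/nF)·log Q gives +0.74 − (0.0562/2)(−6.760) = +0.930 V.

+0.930 V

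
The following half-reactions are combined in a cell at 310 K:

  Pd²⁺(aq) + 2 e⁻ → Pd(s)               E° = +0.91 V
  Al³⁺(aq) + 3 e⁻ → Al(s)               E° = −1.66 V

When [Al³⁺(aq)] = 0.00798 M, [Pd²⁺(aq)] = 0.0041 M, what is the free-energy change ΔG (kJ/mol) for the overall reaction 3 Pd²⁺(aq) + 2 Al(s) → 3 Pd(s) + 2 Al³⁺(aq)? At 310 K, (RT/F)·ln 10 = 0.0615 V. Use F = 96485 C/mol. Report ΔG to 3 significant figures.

The standard cell potential is +0.91 − (−1.66) = +2.57 V, with n = 6 electrons in the balanced equation.
The reaction quotient is [Al³⁺(aq)]^2 / [Pd²⁺(aq)]^3 = 924; by Nernst, E = +2.57 − (0.0615/6)(2.966) = +2.5396 V.
Then ΔG = −nFE = −6 × 96485 × +2.5396 J/mol = −1470 kJ/mol.

−1470 kJ/mol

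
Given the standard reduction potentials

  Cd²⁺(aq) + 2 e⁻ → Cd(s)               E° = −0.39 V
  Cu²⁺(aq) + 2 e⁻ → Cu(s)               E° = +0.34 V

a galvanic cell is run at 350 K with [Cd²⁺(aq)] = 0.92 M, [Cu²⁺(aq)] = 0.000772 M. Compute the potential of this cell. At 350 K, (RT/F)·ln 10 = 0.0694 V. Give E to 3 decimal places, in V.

The Cu²⁺/Cu couple has the more positive E°, so it is the cathode; Cd²⁺/Cd is the anode.
E°cell = E°cat − E°an = +0.34 − (−0.39) = +0.73 V; n = 2.
Balancing gives Cu²⁺(aq) + Cd(s) → Cu(s) + Cd²⁺(aq); hence Q = [Cd²⁺(aq)] / [Cu²⁺(aq)] = 1.19×10^3 (log Q = 3.076).
By the Nernst equation, E = +0.73 − (0.0694/2)·(3.076) = +0.623 V.

+0.623 V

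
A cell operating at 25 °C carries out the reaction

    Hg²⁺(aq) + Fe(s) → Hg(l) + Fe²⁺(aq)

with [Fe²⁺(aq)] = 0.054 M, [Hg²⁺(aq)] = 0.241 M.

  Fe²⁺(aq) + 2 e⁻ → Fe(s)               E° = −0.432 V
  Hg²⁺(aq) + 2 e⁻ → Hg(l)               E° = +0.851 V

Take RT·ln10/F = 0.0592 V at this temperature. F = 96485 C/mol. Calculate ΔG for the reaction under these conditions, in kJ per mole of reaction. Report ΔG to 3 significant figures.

−251 kJ/mol

The standard cell potential is +0.851 − (−0.432) = +1.283 V, with n = 2 electrons in the balanced equation.
Q = [Fe²⁺(aq)] / [Hg²⁺(aq)] = 0.224, so log Q = −0.650 and E = +1.283 − (0.0592/2)(−0.650) = +1.3022 V.
ΔG = −nFE = −(2)(96485)(+1.3022) J/mol = −251 kJ/mol.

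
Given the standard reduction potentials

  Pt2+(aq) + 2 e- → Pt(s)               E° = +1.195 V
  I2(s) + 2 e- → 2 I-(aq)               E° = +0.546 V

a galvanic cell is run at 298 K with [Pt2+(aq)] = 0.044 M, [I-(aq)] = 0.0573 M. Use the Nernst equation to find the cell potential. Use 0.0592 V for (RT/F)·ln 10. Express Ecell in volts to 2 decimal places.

The Pt²⁺/Pt couple has the more positive E°, so it is the cathode; I₂/I⁻ is the anode.
E°cell = E°cat − E°an = +1.195 − (+0.546) = +0.649 V; n = 2.
For the overall reaction Pt2+(aq) + 2 I-(aq) → Pt(s) + I2(s), Q = 1 / ([Pt2+(aq)]·[I-(aq)]^2) = 6.92×10^3, giving log Q = 3.840.
Applying E = E° − (RT ln10/nF)·log Q gives +0.649 − (0.0592/2)(3.840) = +0.54 V.

+0.54 V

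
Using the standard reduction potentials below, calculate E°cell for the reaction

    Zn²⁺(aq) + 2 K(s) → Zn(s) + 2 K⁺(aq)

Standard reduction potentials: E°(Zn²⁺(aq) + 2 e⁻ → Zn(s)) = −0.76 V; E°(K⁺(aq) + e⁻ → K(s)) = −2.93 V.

Zn²⁺(aq) gains electrons, so the Zn²⁺/Zn couple is the cathode; the K⁺/K couple is the anode.
E°cell = E°(cathode) − E°(anode) = −0.76 − (−2.93) = +2.17 V.

+2.17 V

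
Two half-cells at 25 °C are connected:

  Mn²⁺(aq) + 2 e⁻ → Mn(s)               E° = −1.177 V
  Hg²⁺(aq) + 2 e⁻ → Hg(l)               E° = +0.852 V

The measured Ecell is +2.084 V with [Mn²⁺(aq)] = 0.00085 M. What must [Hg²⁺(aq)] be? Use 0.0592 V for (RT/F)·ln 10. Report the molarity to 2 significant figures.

The Hg²⁺/Hg couple has the larger reduction potential, so it is the cathode: E°cell = +0.852 − (−1.177) = +2.029 V and n = 2.
Since E = E° − (0.0592/n)·log Q, log Q = n(E° − E)/0.0592 = −1.858.
Balancing electrons gives Hg²⁺(aq) + Mn(s) → Hg(l) + Mn²⁺(aq); thus Q = [Mn²⁺(aq)] / [Hg²⁺(aq)].
Solving for the unknown gives log [Hg²⁺(aq)] = −1.213, so [Hg²⁺(aq)] ≈ 0.061 M.

0.061 M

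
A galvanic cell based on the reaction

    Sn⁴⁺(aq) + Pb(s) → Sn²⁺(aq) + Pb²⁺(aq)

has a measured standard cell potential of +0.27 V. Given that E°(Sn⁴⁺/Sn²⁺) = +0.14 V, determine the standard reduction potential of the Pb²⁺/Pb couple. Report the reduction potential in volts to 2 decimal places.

In the reaction as written the Sn⁴⁺/Sn²⁺ couple is reduced (cathode) and Pb²⁺/Pb is oxidized (anode), so E°cell = E°(Sn⁴⁺/Sn²⁺) − E°(Pb²⁺/Pb).
E°(Pb²⁺/Pb) = E°(cathode) − E°cell = +0.14 − (+0.27) = −0.13 V.

−0.13 V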